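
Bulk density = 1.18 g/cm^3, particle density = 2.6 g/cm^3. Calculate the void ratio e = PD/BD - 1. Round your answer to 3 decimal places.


Step 1: e = PD / BD - 1
Step 2: e = 2.6 / 1.18 - 1
Step 3: e = 2.20339 - 1
Step 4: e = 1.203

1.203


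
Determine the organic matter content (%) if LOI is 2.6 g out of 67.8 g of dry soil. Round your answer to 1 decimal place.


Step 1: OM% = 100 * LOI / sample mass
Step 2: OM = 100 * 2.6 / 67.8
Step 3: OM = 3.8%

3.8


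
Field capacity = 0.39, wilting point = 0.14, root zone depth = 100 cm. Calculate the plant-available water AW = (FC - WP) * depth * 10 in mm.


Step 1: Available water = (FC - WP) * depth * 10
Step 2: AW = (0.39 - 0.14) * 100 * 10
Step 3: AW = 0.25 * 100 * 10
Step 4: AW = 250.0 mm

250.0


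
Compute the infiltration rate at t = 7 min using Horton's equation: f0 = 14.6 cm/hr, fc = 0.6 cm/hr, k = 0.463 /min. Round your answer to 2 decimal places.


Step 1: f = fc + (f0 - fc) * exp(-k * t)
Step 2: exp(-0.463 * 7) = 0.039125
Step 3: f = 0.6 + (14.6 - 0.6) * 0.039125
Step 4: f = 0.6 + 14.0 * 0.039125
Step 5: f = 1.15 cm/hr

1.15


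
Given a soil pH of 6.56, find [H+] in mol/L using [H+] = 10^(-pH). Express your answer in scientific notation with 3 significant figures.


Step 1: [H+] = 10^(-pH)
Step 2: [H+] = 10^(-6.56)
Step 3: [H+] = 2.75e-07 mol/L

2.75e-07


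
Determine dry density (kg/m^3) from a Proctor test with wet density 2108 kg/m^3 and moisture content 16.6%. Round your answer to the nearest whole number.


Step 1: Dry density = wet density / (1 + w/100)
Step 2: Dry density = 2108 / (1 + 16.6/100)
Step 3: Dry density = 2108 / 1.166
Step 4: Dry density = 1808 kg/m^3

1808


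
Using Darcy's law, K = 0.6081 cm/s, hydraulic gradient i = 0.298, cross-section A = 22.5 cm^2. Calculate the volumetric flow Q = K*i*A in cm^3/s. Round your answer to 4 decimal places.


Step 1: Apply Darcy's law: Q = K * i * A
Step 2: Q = 0.6081 * 0.298 * 22.5
Step 3: Q = 4.0773 cm^3/s

4.0773


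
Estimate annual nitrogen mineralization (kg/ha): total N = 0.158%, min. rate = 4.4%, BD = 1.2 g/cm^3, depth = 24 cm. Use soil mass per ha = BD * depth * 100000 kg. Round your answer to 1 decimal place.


Step 1: Soil mass per ha = BD * depth * 100000 = 1.2 * 24 * 100000 = 2880000 kg
Step 2: Total N pool = soil mass * N%/100 = 2880000 * 0.158/100 = 4550.4 kg/ha
Step 3: N mineralized = N pool * rate%/100 = 4550.4 * 4.4/100 = 200.2 kg/ha/yr

200.2


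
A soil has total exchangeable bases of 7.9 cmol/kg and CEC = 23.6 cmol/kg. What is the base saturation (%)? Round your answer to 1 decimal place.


Step 1: BS = 100 * (sum of bases) / CEC
Step 2: BS = 100 * 7.9 / 23.6
Step 3: BS = 33.5%

33.5


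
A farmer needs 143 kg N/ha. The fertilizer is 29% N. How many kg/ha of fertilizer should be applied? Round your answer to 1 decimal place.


Step 1: Fertilizer rate = target N / (N content / 100)
Step 2: Rate = 143 / (29 / 100)
Step 3: Rate = 143 / 0.29
Step 4: Rate = 493.1 kg/ha

493.1


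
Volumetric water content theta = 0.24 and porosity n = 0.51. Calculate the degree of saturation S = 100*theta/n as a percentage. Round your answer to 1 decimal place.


Step 1: S = 100 * theta_v / n
Step 2: S = 100 * 0.24 / 0.51
Step 3: S = 47.1%

47.1


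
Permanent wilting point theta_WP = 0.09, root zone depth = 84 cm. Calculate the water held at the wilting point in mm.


Step 1: Water (mm) = theta_WP * depth * 10
Step 2: Water = 0.09 * 84 * 10
Step 3: Water = 75.6 mm

75.6


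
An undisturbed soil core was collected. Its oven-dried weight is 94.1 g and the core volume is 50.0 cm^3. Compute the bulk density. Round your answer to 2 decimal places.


Step 1: Identify the formula: BD = dry mass / volume
Step 2: Substitute values: BD = 94.1 / 50.0
Step 3: BD = 1.88 g/cm^3

1.88


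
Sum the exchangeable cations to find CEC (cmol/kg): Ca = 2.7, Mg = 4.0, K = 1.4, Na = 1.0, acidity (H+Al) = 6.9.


Step 1: CEC = Ca + Mg + K + Na + (H+Al)
Step 2: CEC = 2.7 + 4.0 + 1.4 + 1.0 + 6.9
Step 3: CEC = 16.0 cmol/kg

16.0


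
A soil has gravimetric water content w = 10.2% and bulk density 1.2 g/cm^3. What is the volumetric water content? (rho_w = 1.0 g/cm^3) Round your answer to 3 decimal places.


Step 1: theta = (w / 100) * BD / rho_w
Step 2: theta = (10.2 / 100) * 1.2 / 1.0
Step 3: theta = 0.102 * 1.2
Step 4: theta = 0.122

0.122


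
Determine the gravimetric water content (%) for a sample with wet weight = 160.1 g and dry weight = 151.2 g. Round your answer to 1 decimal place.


Step 1: Water mass = wet - dry = 160.1 - 151.2 = 8.9 g
Step 2: w = 100 * water mass / dry mass
Step 3: w = 100 * 8.9 / 151.2 = 5.9%

5.9


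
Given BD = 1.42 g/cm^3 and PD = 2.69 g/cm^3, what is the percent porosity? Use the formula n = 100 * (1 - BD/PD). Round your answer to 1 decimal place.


Step 1: Formula: n = 100 * (1 - BD / PD)
Step 2: n = 100 * (1 - 1.42 / 2.69)
Step 3: n = 100 * (1 - 0.52788)
Step 4: n = 47.2%

47.2


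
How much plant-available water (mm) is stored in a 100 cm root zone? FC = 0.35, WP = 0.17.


Step 1: Available water = (FC - WP) * depth * 10
Step 2: AW = (0.35 - 0.17) * 100 * 10
Step 3: AW = 0.18 * 100 * 10
Step 4: AW = 180.0 mm

180.0


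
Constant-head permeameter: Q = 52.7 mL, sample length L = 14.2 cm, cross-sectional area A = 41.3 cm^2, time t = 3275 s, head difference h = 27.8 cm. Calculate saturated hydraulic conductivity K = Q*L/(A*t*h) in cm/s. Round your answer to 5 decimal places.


Step 1: K = Q * L / (A * t * h)
Step 2: Numerator = 52.7 * 14.2 = 748.34
Step 3: Denominator = 41.3 * 3275 * 27.8 = 3760158.5
Step 4: K = 748.34 / 3760158.5 = 0.0002 cm/s

0.0002


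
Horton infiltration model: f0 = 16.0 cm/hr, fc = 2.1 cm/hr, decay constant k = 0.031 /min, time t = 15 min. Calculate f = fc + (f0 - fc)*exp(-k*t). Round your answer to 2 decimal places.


Step 1: f = fc + (f0 - fc) * exp(-k * t)
Step 2: exp(-0.031 * 15) = 0.628135
Step 3: f = 2.1 + (16.0 - 2.1) * 0.628135
Step 4: f = 2.1 + 13.9 * 0.628135
Step 5: f = 10.83 cm/hr

10.83


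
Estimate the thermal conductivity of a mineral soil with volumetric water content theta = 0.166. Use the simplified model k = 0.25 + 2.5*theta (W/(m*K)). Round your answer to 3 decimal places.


Step 1: k = 0.25 + 2.5 * theta
Step 2: k = 0.25 + 2.5 * 0.166
Step 3: k = 0.25 + 0.415
Step 4: k = 0.665 W/(m*K)

0.665


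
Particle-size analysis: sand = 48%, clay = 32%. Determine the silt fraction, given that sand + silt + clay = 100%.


Step 1: sand + silt + clay = 100%
Step 2: silt = 100 - sand - clay
Step 3: silt = 100 - 48 - 32
Step 4: silt = 20%

20


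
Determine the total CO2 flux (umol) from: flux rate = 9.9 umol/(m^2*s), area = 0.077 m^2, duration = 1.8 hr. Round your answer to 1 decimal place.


Step 1: Convert time to seconds: 1.8 hr * 3600 = 6480.0 s
Step 2: Total = flux * area * time_s
Step 3: Total = 9.9 * 0.077 * 6480.0
Step 4: Total = 4939.7 umol

4939.7


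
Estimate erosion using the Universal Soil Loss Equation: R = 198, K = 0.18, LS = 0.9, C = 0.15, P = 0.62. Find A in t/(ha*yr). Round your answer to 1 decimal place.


Step 1: A = R * K * LS * C * P
Step 2: R * K = 198 * 0.18 = 35.64
Step 3: (R*K) * LS = 35.64 * 0.9 = 32.076
Step 4: * C * P = 32.076 * 0.15 * 0.62 = 3.0
Step 5: A = 3.0 t/(ha*yr)

3.0


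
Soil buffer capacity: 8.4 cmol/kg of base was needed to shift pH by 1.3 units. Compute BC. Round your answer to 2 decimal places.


Step 1: BC = change in base / change in pH
Step 2: BC = 8.4 / 1.3
Step 3: BC = 6.46 cmol/(kg*pH unit)

6.46


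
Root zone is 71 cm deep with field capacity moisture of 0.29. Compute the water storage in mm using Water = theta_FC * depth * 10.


Step 1: Water (mm) = theta_FC * depth (cm) * 10
Step 2: Water = 0.29 * 71 * 10
Step 3: Water = 205.9 mm

205.9


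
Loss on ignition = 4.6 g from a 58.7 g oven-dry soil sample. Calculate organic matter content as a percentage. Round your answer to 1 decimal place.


Step 1: OM% = 100 * LOI / sample mass
Step 2: OM = 100 * 4.6 / 58.7
Step 3: OM = 7.8%

7.8


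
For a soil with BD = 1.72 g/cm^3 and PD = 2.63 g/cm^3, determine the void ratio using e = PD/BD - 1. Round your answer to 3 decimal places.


Step 1: e = PD / BD - 1
Step 2: e = 2.63 / 1.72 - 1
Step 3: e = 1.52907 - 1
Step 4: e = 0.529

0.529


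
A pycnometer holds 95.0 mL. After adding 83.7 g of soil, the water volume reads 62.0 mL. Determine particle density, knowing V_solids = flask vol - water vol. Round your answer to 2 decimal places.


Step 1: Volume of solids = flask volume - water volume with soil
Step 2: V_solids = 95.0 - 62.0 = 33.0 mL
Step 3: Particle density = mass / V_solids = 83.7 / 33.0 = 2.54 g/cm^3

2.54


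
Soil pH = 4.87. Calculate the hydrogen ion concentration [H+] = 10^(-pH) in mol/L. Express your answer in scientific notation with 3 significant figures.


Step 1: [H+] = 10^(-pH)
Step 2: [H+] = 10^(-4.87)
Step 3: [H+] = 1.35e-05 mol/L

1.35e-05


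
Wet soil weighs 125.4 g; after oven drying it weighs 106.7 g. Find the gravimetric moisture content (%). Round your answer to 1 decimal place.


Step 1: Water mass = wet - dry = 125.4 - 106.7 = 18.7 g
Step 2: w = 100 * water mass / dry mass
Step 3: w = 100 * 18.7 / 106.7 = 17.5%

17.5


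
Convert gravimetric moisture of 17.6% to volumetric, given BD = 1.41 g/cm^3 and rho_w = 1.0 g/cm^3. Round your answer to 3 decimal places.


Step 1: theta = (w / 100) * BD / rho_w
Step 2: theta = (17.6 / 100) * 1.41 / 1.0
Step 3: theta = 0.176 * 1.41
Step 4: theta = 0.248

0.248


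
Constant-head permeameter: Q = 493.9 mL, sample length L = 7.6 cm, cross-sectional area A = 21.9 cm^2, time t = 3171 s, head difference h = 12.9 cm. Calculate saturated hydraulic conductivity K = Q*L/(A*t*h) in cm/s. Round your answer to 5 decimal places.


Step 1: K = Q * L / (A * t * h)
Step 2: Numerator = 493.9 * 7.6 = 3753.64
Step 3: Denominator = 21.9 * 3171 * 12.9 = 895839.21
Step 4: K = 3753.64 / 895839.21 = 0.00419 cm/s

0.00419


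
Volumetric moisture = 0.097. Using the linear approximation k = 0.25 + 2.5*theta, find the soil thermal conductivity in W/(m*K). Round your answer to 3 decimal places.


Step 1: k = 0.25 + 2.5 * theta
Step 2: k = 0.25 + 2.5 * 0.097
Step 3: k = 0.25 + 0.243
Step 4: k = 0.493 W/(m*K)

0.493


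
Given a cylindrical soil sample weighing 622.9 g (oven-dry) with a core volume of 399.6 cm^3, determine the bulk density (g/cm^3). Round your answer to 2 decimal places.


Step 1: Identify the formula: BD = dry mass / volume
Step 2: Substitute values: BD = 622.9 / 399.6
Step 3: BD = 1.56 g/cm^3

1.56


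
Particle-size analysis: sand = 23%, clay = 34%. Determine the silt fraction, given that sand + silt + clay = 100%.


Step 1: sand + silt + clay = 100%
Step 2: silt = 100 - sand - clay
Step 3: silt = 100 - 23 - 34
Step 4: silt = 43%

43


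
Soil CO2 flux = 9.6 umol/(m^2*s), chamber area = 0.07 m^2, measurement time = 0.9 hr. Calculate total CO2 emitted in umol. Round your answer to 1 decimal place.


Step 1: Convert time to seconds: 0.9 hr * 3600 = 3240.0 s
Step 2: Total = flux * area * time_s
Step 3: Total = 9.6 * 0.07 * 3240.0
Step 4: Total = 2177.3 umol

2177.3


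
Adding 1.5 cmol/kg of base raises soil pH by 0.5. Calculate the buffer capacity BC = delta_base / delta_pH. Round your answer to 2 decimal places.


Step 1: BC = change in base / change in pH
Step 2: BC = 1.5 / 0.5
Step 3: BC = 3.0 cmol/(kg*pH unit)

3.0


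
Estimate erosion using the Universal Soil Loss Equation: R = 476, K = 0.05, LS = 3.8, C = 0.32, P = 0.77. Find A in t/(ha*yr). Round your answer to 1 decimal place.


Step 1: A = R * K * LS * C * P
Step 2: R * K = 476 * 0.05 = 23.8
Step 3: (R*K) * LS = 23.8 * 3.8 = 90.44
Step 4: * C * P = 90.44 * 0.32 * 0.77 = 22.3
Step 5: A = 22.3 t/(ha*yr)

22.3


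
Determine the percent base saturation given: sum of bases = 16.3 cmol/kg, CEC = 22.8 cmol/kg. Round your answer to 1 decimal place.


Step 1: BS = 100 * (sum of bases) / CEC
Step 2: BS = 100 * 16.3 / 22.8
Step 3: BS = 71.5%

71.5


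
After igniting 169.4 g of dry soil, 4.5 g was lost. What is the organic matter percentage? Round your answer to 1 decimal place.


Step 1: OM% = 100 * LOI / sample mass
Step 2: OM = 100 * 4.5 / 169.4
Step 3: OM = 2.7%

2.7


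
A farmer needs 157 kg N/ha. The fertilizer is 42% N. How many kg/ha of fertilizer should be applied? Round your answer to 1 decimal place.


Step 1: Fertilizer rate = target N / (N content / 100)
Step 2: Rate = 157 / (42 / 100)
Step 3: Rate = 157 / 0.42
Step 4: Rate = 373.8 kg/ha

373.8


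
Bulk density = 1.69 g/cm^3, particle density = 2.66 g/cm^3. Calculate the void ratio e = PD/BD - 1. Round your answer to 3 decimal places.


Step 1: e = PD / BD - 1
Step 2: e = 2.66 / 1.69 - 1
Step 3: e = 1.57396 - 1
Step 4: e = 0.574

0.574


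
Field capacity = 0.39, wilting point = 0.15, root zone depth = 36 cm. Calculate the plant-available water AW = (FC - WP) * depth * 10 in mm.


Step 1: Available water = (FC - WP) * depth * 10
Step 2: AW = (0.39 - 0.15) * 36 * 10
Step 3: AW = 0.24 * 36 * 10
Step 4: AW = 86.4 mm

86.4


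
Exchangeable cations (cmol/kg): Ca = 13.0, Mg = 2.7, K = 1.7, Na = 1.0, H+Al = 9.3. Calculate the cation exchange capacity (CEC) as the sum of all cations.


Step 1: CEC = Ca + Mg + K + Na + (H+Al)
Step 2: CEC = 13.0 + 2.7 + 1.7 + 1.0 + 9.3
Step 3: CEC = 27.7 cmol/kg

27.7


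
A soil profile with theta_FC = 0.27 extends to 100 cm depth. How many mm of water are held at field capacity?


Step 1: Water (mm) = theta_FC * depth (cm) * 10
Step 2: Water = 0.27 * 100 * 10
Step 3: Water = 270.0 mm

270.0


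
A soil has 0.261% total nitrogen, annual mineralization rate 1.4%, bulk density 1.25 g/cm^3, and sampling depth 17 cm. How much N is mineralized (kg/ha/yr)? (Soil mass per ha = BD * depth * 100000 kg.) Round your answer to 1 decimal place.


Step 1: Soil mass per ha = BD * depth * 100000 = 1.25 * 17 * 100000 = 2125000 kg
Step 2: Total N pool = soil mass * N%/100 = 2125000 * 0.261/100 = 5546.25 kg/ha
Step 3: N mineralized = N pool * rate%/100 = 5546.25 * 1.4/100 = 77.6 kg/ha/yr

77.6


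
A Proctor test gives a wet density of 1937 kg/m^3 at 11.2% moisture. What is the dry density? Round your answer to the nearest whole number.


Step 1: Dry density = wet density / (1 + w/100)
Step 2: Dry density = 1937 / (1 + 11.2/100)
Step 3: Dry density = 1937 / 1.112
Step 4: Dry density = 1742 kg/m^3

1742


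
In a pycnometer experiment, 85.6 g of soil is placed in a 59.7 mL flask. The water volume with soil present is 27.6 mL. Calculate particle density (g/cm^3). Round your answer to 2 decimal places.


Step 1: Volume of solids = flask volume - water volume with soil
Step 2: V_solids = 59.7 - 27.6 = 32.1 mL
Step 3: Particle density = mass / V_solids = 85.6 / 32.1 = 2.67 g/cm^3

2.67


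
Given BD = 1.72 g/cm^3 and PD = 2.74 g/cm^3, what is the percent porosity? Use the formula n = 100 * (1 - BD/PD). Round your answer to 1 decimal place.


Step 1: Formula: n = 100 * (1 - BD / PD)
Step 2: n = 100 * (1 - 1.72 / 2.74)
Step 3: n = 100 * (1 - 0.62774)
Step 4: n = 37.2%

37.2


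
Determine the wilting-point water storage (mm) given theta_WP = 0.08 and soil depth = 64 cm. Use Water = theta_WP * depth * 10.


Step 1: Water (mm) = theta_WP * depth * 10
Step 2: Water = 0.08 * 64 * 10
Step 3: Water = 51.2 mm

51.2


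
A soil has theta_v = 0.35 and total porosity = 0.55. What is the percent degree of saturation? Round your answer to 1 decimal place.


Step 1: S = 100 * theta_v / n
Step 2: S = 100 * 0.35 / 0.55
Step 3: S = 63.6%

63.6


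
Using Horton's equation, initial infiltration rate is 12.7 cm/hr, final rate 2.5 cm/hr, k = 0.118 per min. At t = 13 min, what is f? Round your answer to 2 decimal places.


Step 1: f = fc + (f0 - fc) * exp(-k * t)
Step 2: exp(-0.118 * 13) = 0.215671
Step 3: f = 2.5 + (12.7 - 2.5) * 0.215671
Step 4: f = 2.5 + 10.2 * 0.215671
Step 5: f = 4.7 cm/hr

4.7


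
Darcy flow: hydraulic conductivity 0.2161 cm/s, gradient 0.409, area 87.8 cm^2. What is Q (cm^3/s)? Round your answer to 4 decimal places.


Step 1: Apply Darcy's law: Q = K * i * A
Step 2: Q = 0.2161 * 0.409 * 87.8
Step 3: Q = 7.7602 cm^3/s

7.7602


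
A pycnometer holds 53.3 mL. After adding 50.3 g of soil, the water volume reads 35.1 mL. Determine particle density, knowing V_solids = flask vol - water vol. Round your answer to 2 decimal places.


Step 1: Volume of solids = flask volume - water volume with soil
Step 2: V_solids = 53.3 - 35.1 = 18.2 mL
Step 3: Particle density = mass / V_solids = 50.3 / 18.2 = 2.76 g/cm^3

2.76


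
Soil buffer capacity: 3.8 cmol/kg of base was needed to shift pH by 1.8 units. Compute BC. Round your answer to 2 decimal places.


Step 1: BC = change in base / change in pH
Step 2: BC = 3.8 / 1.8
Step 3: BC = 2.11 cmol/(kg*pH unit)

2.11


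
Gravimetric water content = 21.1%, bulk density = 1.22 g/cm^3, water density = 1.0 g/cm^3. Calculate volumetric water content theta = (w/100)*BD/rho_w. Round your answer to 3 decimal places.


Step 1: theta = (w / 100) * BD / rho_w
Step 2: theta = (21.1 / 100) * 1.22 / 1.0
Step 3: theta = 0.211 * 1.22
Step 4: theta = 0.257

0.257


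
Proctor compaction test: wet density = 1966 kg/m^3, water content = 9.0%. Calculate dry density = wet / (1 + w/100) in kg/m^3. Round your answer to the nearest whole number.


Step 1: Dry density = wet density / (1 + w/100)
Step 2: Dry density = 1966 / (1 + 9.0/100)
Step 3: Dry density = 1966 / 1.09
Step 4: Dry density = 1804 kg/m^3

1804


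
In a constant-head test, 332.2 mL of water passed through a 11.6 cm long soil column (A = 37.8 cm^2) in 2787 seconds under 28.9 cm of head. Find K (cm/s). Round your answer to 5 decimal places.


Step 1: K = Q * L / (A * t * h)
Step 2: Numerator = 332.2 * 11.6 = 3853.52
Step 3: Denominator = 37.8 * 2787 * 28.9 = 3044574.54
Step 4: K = 3853.52 / 3044574.54 = 0.00127 cm/s

0.00127


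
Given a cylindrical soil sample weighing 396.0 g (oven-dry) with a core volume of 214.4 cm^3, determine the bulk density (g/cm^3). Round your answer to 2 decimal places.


Step 1: Identify the formula: BD = dry mass / volume
Step 2: Substitute values: BD = 396.0 / 214.4
Step 3: BD = 1.85 g/cm^3

1.85


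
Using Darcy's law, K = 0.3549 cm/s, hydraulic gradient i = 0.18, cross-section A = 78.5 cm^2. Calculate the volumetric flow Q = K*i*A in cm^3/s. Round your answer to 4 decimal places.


Step 1: Apply Darcy's law: Q = K * i * A
Step 2: Q = 0.3549 * 0.18 * 78.5
Step 3: Q = 5.0147 cm^3/s

5.0147


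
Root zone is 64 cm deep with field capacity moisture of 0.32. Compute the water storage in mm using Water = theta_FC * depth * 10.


Step 1: Water (mm) = theta_FC * depth (cm) * 10
Step 2: Water = 0.32 * 64 * 10
Step 3: Water = 204.8 mm

204.8


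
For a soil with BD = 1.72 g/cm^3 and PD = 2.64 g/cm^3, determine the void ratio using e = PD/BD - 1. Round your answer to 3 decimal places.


Step 1: e = PD / BD - 1
Step 2: e = 2.64 / 1.72 - 1
Step 3: e = 1.53488 - 1
Step 4: e = 0.535

0.535


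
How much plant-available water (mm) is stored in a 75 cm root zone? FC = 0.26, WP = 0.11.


Step 1: Available water = (FC - WP) * depth * 10
Step 2: AW = (0.26 - 0.11) * 75 * 10
Step 3: AW = 0.15 * 75 * 10
Step 4: AW = 112.5 mm

112.5


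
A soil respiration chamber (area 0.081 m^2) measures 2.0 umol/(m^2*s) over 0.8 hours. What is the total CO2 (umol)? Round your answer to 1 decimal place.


Step 1: Convert time to seconds: 0.8 hr * 3600 = 2880.0 s
Step 2: Total = flux * area * time_s
Step 3: Total = 2.0 * 0.081 * 2880.0
Step 4: Total = 466.6 umol

466.6


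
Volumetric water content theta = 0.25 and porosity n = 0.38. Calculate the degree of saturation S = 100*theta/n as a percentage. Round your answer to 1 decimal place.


Step 1: S = 100 * theta_v / n
Step 2: S = 100 * 0.25 / 0.38
Step 3: S = 65.8%

65.8


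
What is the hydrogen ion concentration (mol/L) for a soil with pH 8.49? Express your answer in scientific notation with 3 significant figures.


Step 1: [H+] = 10^(-pH)
Step 2: [H+] = 10^(-8.49)
Step 3: [H+] = 3.24e-09 mol/L

3.24e-09


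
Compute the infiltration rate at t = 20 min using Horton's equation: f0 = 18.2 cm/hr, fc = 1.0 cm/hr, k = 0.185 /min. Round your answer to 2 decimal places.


Step 1: f = fc + (f0 - fc) * exp(-k * t)
Step 2: exp(-0.185 * 20) = 0.024724
Step 3: f = 1.0 + (18.2 - 1.0) * 0.024724
Step 4: f = 1.0 + 17.2 * 0.024724
Step 5: f = 1.43 cm/hr

1.43


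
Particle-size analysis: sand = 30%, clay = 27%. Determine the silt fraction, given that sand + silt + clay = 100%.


Step 1: sand + silt + clay = 100%
Step 2: silt = 100 - sand - clay
Step 3: silt = 100 - 30 - 27
Step 4: silt = 43%

43


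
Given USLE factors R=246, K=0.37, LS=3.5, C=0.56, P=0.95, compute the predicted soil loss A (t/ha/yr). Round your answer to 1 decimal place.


Step 1: A = R * K * LS * C * P
Step 2: R * K = 246 * 0.37 = 91.02
Step 3: (R*K) * LS = 91.02 * 3.5 = 318.57
Step 4: * C * P = 318.57 * 0.56 * 0.95 = 169.5
Step 5: A = 169.5 t/(ha*yr)

169.5


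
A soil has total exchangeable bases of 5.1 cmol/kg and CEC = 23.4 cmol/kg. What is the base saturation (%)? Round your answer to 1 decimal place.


Step 1: BS = 100 * (sum of bases) / CEC
Step 2: BS = 100 * 5.1 / 23.4
Step 3: BS = 21.8%

21.8


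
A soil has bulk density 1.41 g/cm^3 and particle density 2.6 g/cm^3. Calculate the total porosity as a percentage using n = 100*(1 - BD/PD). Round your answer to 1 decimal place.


Step 1: Formula: n = 100 * (1 - BD / PD)
Step 2: n = 100 * (1 - 1.41 / 2.6)
Step 3: n = 100 * (1 - 0.54231)
Step 4: n = 45.8%

45.8


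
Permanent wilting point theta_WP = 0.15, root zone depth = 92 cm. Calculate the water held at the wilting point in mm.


Step 1: Water (mm) = theta_WP * depth * 10
Step 2: Water = 0.15 * 92 * 10
Step 3: Water = 138.0 mm

138.0


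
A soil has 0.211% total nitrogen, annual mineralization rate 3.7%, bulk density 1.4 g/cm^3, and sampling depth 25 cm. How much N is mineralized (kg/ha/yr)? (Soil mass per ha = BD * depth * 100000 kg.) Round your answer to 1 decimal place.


Step 1: Soil mass per ha = BD * depth * 100000 = 1.4 * 25 * 100000 = 3500000 kg
Step 2: Total N pool = soil mass * N%/100 = 3500000 * 0.211/100 = 7385.0 kg/ha
Step 3: N mineralized = N pool * rate%/100 = 7385.0 * 3.7/100 = 273.2 kg/ha/yr

273.2


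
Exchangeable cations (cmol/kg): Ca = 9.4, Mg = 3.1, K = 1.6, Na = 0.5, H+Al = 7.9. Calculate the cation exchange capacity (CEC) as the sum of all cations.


Step 1: CEC = Ca + Mg + K + Na + (H+Al)
Step 2: CEC = 9.4 + 3.1 + 1.6 + 0.5 + 7.9
Step 3: CEC = 22.5 cmol/kg

22.5


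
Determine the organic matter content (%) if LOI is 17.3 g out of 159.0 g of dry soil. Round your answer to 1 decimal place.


Step 1: OM% = 100 * LOI / sample mass
Step 2: OM = 100 * 17.3 / 159.0
Step 3: OM = 10.9%

10.9


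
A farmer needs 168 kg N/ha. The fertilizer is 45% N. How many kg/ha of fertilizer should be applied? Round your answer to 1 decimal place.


Step 1: Fertilizer rate = target N / (N content / 100)
Step 2: Rate = 168 / (45 / 100)
Step 3: Rate = 168 / 0.45
Step 4: Rate = 373.3 kg/ha

373.3


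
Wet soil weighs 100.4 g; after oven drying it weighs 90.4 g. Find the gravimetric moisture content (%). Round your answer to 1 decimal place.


Step 1: Water mass = wet - dry = 100.4 - 90.4 = 10.0 g
Step 2: w = 100 * water mass / dry mass
Step 3: w = 100 * 10.0 / 90.4 = 11.1%

11.1


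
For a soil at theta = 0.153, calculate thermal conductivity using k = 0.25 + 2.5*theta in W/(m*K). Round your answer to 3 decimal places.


Step 1: k = 0.25 + 2.5 * theta
Step 2: k = 0.25 + 2.5 * 0.153
Step 3: k = 0.25 + 0.383
Step 4: k = 0.633 W/(m*K)

0.633


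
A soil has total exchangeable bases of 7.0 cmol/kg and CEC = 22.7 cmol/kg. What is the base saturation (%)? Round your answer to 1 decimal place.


Step 1: BS = 100 * (sum of bases) / CEC
Step 2: BS = 100 * 7.0 / 22.7
Step 3: BS = 30.8%

30.8


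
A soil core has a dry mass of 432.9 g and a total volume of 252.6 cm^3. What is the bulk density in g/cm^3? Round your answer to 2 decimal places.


Step 1: Identify the formula: BD = dry mass / volume
Step 2: Substitute values: BD = 432.9 / 252.6
Step 3: BD = 1.71 g/cm^3

1.71


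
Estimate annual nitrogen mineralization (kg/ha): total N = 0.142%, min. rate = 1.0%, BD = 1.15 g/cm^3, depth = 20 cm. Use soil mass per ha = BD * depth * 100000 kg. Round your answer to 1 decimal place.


Step 1: Soil mass per ha = BD * depth * 100000 = 1.15 * 20 * 100000 = 2300000 kg
Step 2: Total N pool = soil mass * N%/100 = 2300000 * 0.142/100 = 3266.0 kg/ha
Step 3: N mineralized = N pool * rate%/100 = 3266.0 * 1.0/100 = 32.7 kg/ha/yr

32.7


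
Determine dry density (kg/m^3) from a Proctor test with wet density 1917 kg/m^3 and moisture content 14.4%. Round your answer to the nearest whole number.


Step 1: Dry density = wet density / (1 + w/100)
Step 2: Dry density = 1917 / (1 + 14.4/100)
Step 3: Dry density = 1917 / 1.144
Step 4: Dry density = 1676 kg/m^3

1676


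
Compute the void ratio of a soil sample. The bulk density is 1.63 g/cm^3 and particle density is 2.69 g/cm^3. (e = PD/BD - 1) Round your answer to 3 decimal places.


Step 1: e = PD / BD - 1
Step 2: e = 2.69 / 1.63 - 1
Step 3: e = 1.65031 - 1
Step 4: e = 0.65

0.65


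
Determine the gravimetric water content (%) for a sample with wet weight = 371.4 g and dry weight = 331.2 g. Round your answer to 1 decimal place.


Step 1: Water mass = wet - dry = 371.4 - 331.2 = 40.2 g
Step 2: w = 100 * water mass / dry mass
Step 3: w = 100 * 40.2 / 331.2 = 12.1%

12.1


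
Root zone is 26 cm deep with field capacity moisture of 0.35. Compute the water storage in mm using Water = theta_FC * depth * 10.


Step 1: Water (mm) = theta_FC * depth (cm) * 10
Step 2: Water = 0.35 * 26 * 10
Step 3: Water = 91.0 mm

91.0


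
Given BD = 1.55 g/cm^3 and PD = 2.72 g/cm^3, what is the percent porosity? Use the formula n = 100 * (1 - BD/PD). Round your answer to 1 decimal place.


Step 1: Formula: n = 100 * (1 - BD / PD)
Step 2: n = 100 * (1 - 1.55 / 2.72)
Step 3: n = 100 * (1 - 0.56985)
Step 4: n = 43.0%

43.0


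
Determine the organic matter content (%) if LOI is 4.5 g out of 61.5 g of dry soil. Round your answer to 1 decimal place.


Step 1: OM% = 100 * LOI / sample mass
Step 2: OM = 100 * 4.5 / 61.5
Step 3: OM = 7.3%

7.3


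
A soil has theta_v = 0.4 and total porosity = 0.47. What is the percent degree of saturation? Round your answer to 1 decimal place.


Step 1: S = 100 * theta_v / n
Step 2: S = 100 * 0.4 / 0.47
Step 3: S = 85.1%

85.1


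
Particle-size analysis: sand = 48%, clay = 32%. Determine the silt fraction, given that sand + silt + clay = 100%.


Step 1: sand + silt + clay = 100%
Step 2: silt = 100 - sand - clay
Step 3: silt = 100 - 48 - 32
Step 4: silt = 20%

20


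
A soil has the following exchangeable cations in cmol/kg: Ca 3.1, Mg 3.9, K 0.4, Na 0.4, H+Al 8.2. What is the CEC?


Step 1: CEC = Ca + Mg + K + Na + (H+Al)
Step 2: CEC = 3.1 + 3.9 + 0.4 + 0.4 + 8.2
Step 3: CEC = 16.0 cmol/kg

16.0


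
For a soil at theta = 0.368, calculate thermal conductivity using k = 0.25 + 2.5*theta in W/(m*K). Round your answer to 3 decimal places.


Step 1: k = 0.25 + 2.5 * theta
Step 2: k = 0.25 + 2.5 * 0.368
Step 3: k = 0.25 + 0.92
Step 4: k = 1.17 W/(m*K)

1.17


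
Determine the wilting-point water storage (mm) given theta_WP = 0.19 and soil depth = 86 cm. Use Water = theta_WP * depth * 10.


Step 1: Water (mm) = theta_WP * depth * 10
Step 2: Water = 0.19 * 86 * 10
Step 3: Water = 163.4 mm

163.4


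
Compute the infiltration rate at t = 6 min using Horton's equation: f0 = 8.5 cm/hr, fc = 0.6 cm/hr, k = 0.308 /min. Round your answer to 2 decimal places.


Step 1: f = fc + (f0 - fc) * exp(-k * t)
Step 2: exp(-0.308 * 6) = 0.157552
Step 3: f = 0.6 + (8.5 - 0.6) * 0.157552
Step 4: f = 0.6 + 7.9 * 0.157552
Step 5: f = 1.84 cm/hr

1.84


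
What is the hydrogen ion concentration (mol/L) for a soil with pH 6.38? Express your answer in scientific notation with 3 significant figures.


Step 1: [H+] = 10^(-pH)
Step 2: [H+] = 10^(-6.38)
Step 3: [H+] = 4.17e-07 mol/L

4.17e-07


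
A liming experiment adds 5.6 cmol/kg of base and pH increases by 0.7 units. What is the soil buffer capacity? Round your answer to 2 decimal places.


Step 1: BC = change in base / change in pH
Step 2: BC = 5.6 / 0.7
Step 3: BC = 8.0 cmol/(kg*pH unit)

8.0


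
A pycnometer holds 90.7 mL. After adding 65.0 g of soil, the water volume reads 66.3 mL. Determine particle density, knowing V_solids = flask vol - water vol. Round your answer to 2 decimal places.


Step 1: Volume of solids = flask volume - water volume with soil
Step 2: V_solids = 90.7 - 66.3 = 24.4 mL
Step 3: Particle density = mass / V_solids = 65.0 / 24.4 = 2.66 g/cm^3

2.66


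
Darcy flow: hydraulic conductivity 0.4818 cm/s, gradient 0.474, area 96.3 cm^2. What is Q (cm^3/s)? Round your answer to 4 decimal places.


Step 1: Apply Darcy's law: Q = K * i * A
Step 2: Q = 0.4818 * 0.474 * 96.3
Step 3: Q = 21.9923 cm^3/s

21.9923


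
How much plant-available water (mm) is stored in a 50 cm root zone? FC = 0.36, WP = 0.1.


Step 1: Available water = (FC - WP) * depth * 10
Step 2: AW = (0.36 - 0.1) * 50 * 10
Step 3: AW = 0.26 * 50 * 10
Step 4: AW = 130.0 mm

130.0


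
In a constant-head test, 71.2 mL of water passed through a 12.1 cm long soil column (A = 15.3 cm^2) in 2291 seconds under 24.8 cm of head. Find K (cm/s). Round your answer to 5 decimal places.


Step 1: K = Q * L / (A * t * h)
Step 2: Numerator = 71.2 * 12.1 = 861.52
Step 3: Denominator = 15.3 * 2291 * 24.8 = 869297.04
Step 4: K = 861.52 / 869297.04 = 0.00099 cm/s

0.00099


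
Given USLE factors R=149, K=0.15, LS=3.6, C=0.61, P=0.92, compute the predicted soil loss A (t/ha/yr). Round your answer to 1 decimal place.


Step 1: A = R * K * LS * C * P
Step 2: R * K = 149 * 0.15 = 22.35
Step 3: (R*K) * LS = 22.35 * 3.6 = 80.46
Step 4: * C * P = 80.46 * 0.61 * 0.92 = 45.2
Step 5: A = 45.2 t/(ha*yr)

45.2


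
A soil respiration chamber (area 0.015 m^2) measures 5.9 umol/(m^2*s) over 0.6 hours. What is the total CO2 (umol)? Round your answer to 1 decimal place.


Step 1: Convert time to seconds: 0.6 hr * 3600 = 2160.0 s
Step 2: Total = flux * area * time_s
Step 3: Total = 5.9 * 0.015 * 2160.0
Step 4: Total = 191.2 umol

191.2


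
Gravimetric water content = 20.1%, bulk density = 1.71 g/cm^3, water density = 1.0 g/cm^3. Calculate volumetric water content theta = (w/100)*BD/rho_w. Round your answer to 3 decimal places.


Step 1: theta = (w / 100) * BD / rho_w
Step 2: theta = (20.1 / 100) * 1.71 / 1.0
Step 3: theta = 0.201 * 1.71
Step 4: theta = 0.344

0.344


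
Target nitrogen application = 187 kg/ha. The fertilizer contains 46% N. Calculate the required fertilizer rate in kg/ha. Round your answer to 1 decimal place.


Step 1: Fertilizer rate = target N / (N content / 100)
Step 2: Rate = 187 / (46 / 100)
Step 3: Rate = 187 / 0.46
Step 4: Rate = 406.5 kg/ha

406.5


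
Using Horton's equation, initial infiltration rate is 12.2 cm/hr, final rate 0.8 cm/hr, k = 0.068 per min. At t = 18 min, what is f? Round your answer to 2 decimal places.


Step 1: f = fc + (f0 - fc) * exp(-k * t)
Step 2: exp(-0.068 * 18) = 0.294052
Step 3: f = 0.8 + (12.2 - 0.8) * 0.294052
Step 4: f = 0.8 + 11.4 * 0.294052
Step 5: f = 4.15 cm/hr

4.15


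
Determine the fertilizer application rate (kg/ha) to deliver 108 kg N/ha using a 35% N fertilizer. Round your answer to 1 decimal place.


Step 1: Fertilizer rate = target N / (N content / 100)
Step 2: Rate = 108 / (35 / 100)
Step 3: Rate = 108 / 0.35
Step 4: Rate = 308.6 kg/ha

308.6


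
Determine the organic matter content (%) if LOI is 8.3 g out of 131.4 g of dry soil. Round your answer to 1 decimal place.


Step 1: OM% = 100 * LOI / sample mass
Step 2: OM = 100 * 8.3 / 131.4
Step 3: OM = 6.3%

6.3


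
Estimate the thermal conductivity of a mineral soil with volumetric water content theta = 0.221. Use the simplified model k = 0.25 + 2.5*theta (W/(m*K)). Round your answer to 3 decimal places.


Step 1: k = 0.25 + 2.5 * theta
Step 2: k = 0.25 + 2.5 * 0.221
Step 3: k = 0.25 + 0.553
Step 4: k = 0.803 W/(m*K)

0.803


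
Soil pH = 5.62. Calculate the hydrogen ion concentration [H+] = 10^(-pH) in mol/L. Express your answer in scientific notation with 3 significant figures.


Step 1: [H+] = 10^(-pH)
Step 2: [H+] = 10^(-5.62)
Step 3: [H+] = 2.40e-06 mol/L

2.40e-06


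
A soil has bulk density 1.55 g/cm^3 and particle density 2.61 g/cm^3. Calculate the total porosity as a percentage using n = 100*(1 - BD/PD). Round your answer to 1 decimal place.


Step 1: Formula: n = 100 * (1 - BD / PD)
Step 2: n = 100 * (1 - 1.55 / 2.61)
Step 3: n = 100 * (1 - 0.59387)
Step 4: n = 40.6%

40.6


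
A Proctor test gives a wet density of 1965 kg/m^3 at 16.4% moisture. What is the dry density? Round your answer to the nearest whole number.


Step 1: Dry density = wet density / (1 + w/100)
Step 2: Dry density = 1965 / (1 + 16.4/100)
Step 3: Dry density = 1965 / 1.164
Step 4: Dry density = 1688 kg/m^3

1688


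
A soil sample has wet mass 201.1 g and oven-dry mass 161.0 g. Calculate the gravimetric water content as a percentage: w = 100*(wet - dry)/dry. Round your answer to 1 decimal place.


Step 1: Water mass = wet - dry = 201.1 - 161.0 = 40.1 g
Step 2: w = 100 * water mass / dry mass
Step 3: w = 100 * 40.1 / 161.0 = 24.9%

24.9


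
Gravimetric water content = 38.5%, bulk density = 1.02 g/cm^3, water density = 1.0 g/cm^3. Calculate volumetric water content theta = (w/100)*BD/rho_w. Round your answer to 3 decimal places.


Step 1: theta = (w / 100) * BD / rho_w
Step 2: theta = (38.5 / 100) * 1.02 / 1.0
Step 3: theta = 0.385 * 1.02
Step 4: theta = 0.393

0.393


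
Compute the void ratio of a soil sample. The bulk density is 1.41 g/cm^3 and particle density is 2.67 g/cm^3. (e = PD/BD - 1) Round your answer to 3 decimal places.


Step 1: e = PD / BD - 1
Step 2: e = 2.67 / 1.41 - 1
Step 3: e = 1.89362 - 1
Step 4: e = 0.894

0.894


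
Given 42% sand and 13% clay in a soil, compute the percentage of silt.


Step 1: sand + silt + clay = 100%
Step 2: silt = 100 - sand - clay
Step 3: silt = 100 - 42 - 13
Step 4: silt = 45%

45


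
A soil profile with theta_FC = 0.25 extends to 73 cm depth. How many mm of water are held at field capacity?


Step 1: Water (mm) = theta_FC * depth (cm) * 10
Step 2: Water = 0.25 * 73 * 10
Step 3: Water = 182.5 mm

182.5


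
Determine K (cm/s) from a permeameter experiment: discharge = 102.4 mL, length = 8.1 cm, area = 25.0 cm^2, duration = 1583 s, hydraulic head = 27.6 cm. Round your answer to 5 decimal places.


Step 1: K = Q * L / (A * t * h)
Step 2: Numerator = 102.4 * 8.1 = 829.44
Step 3: Denominator = 25.0 * 1583 * 27.6 = 1092270.0
Step 4: K = 829.44 / 1092270.0 = 0.00076 cm/s

0.00076


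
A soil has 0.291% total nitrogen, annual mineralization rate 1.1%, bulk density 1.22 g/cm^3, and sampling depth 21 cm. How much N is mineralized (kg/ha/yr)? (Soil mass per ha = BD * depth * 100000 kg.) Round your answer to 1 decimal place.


Step 1: Soil mass per ha = BD * depth * 100000 = 1.22 * 21 * 100000 = 2562000 kg
Step 2: Total N pool = soil mass * N%/100 = 2562000 * 0.291/100 = 7455.42 kg/ha
Step 3: N mineralized = N pool * rate%/100 = 7455.42 * 1.1/100 = 82.0 kg/ha/yr

82.0


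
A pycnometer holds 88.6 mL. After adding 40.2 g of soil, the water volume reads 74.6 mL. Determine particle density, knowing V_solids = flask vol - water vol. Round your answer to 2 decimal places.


Step 1: Volume of solids = flask volume - water volume with soil
Step 2: V_solids = 88.6 - 74.6 = 14.0 mL
Step 3: Particle density = mass / V_solids = 40.2 / 14.0 = 2.87 g/cm^3

2.87


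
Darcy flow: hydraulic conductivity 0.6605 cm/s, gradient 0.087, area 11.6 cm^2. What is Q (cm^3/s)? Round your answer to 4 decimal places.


Step 1: Apply Darcy's law: Q = K * i * A
Step 2: Q = 0.6605 * 0.087 * 11.6
Step 3: Q = 0.6666 cm^3/s

0.6666


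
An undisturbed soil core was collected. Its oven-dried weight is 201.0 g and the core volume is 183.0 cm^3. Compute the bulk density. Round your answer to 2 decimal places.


Step 1: Identify the formula: BD = dry mass / volume
Step 2: Substitute values: BD = 201.0 / 183.0
Step 3: BD = 1.1 g/cm^3

1.1


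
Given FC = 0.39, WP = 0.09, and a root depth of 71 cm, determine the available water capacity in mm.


Step 1: Available water = (FC - WP) * depth * 10
Step 2: AW = (0.39 - 0.09) * 71 * 10
Step 3: AW = 0.3 * 71 * 10
Step 4: AW = 213.0 mm

213.0


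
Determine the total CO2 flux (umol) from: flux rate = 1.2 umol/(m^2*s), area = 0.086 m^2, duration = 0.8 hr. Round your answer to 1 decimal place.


Step 1: Convert time to seconds: 0.8 hr * 3600 = 2880.0 s
Step 2: Total = flux * area * time_s
Step 3: Total = 1.2 * 0.086 * 2880.0
Step 4: Total = 297.2 umol

297.2


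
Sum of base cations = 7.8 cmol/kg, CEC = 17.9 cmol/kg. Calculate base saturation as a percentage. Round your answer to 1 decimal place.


Step 1: BS = 100 * (sum of bases) / CEC
Step 2: BS = 100 * 7.8 / 17.9
Step 3: BS = 43.6%

43.6


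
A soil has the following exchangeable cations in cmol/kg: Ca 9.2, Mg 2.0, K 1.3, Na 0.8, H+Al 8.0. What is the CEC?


Step 1: CEC = Ca + Mg + K + Na + (H+Al)
Step 2: CEC = 9.2 + 2.0 + 1.3 + 0.8 + 8.0
Step 3: CEC = 21.3 cmol/kg

21.3


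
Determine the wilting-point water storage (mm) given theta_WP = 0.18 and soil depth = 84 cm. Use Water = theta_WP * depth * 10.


Step 1: Water (mm) = theta_WP * depth * 10
Step 2: Water = 0.18 * 84 * 10
Step 3: Water = 151.2 mm

151.2


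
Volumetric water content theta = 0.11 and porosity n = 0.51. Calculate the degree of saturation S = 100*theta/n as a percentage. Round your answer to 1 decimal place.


Step 1: S = 100 * theta_v / n
Step 2: S = 100 * 0.11 / 0.51
Step 3: S = 21.6%

21.6


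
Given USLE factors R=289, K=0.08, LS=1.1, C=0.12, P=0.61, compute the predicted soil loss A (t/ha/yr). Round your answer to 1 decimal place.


Step 1: A = R * K * LS * C * P
Step 2: R * K = 289 * 0.08 = 23.12
Step 3: (R*K) * LS = 23.12 * 1.1 = 25.432
Step 4: * C * P = 25.432 * 0.12 * 0.61 = 1.9
Step 5: A = 1.9 t/(ha*yr)

1.9


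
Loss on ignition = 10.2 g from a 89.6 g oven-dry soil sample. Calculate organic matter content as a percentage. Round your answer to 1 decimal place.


Step 1: OM% = 100 * LOI / sample mass
Step 2: OM = 100 * 10.2 / 89.6
Step 3: OM = 11.4%

11.4


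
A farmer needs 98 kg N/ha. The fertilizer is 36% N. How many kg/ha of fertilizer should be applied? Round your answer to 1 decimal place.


Step 1: Fertilizer rate = target N / (N content / 100)
Step 2: Rate = 98 / (36 / 100)
Step 3: Rate = 98 / 0.36
Step 4: Rate = 272.2 kg/ha

272.2


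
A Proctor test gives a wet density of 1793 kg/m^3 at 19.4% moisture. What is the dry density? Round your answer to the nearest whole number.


Step 1: Dry density = wet density / (1 + w/100)
Step 2: Dry density = 1793 / (1 + 19.4/100)
Step 3: Dry density = 1793 / 1.194
Step 4: Dry density = 1502 kg/m^3

1502


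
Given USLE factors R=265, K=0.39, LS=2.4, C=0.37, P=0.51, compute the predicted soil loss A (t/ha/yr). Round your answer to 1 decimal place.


Step 1: A = R * K * LS * C * P
Step 2: R * K = 265 * 0.39 = 103.35
Step 3: (R*K) * LS = 103.35 * 2.4 = 248.04
Step 4: * C * P = 248.04 * 0.37 * 0.51 = 46.8
Step 5: A = 46.8 t/(ha*yr)

46.8


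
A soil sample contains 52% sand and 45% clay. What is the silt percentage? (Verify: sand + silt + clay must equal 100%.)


Step 1: sand + silt + clay = 100%
Step 2: silt = 100 - sand - clay
Step 3: silt = 100 - 52 - 45
Step 4: silt = 3%

3
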